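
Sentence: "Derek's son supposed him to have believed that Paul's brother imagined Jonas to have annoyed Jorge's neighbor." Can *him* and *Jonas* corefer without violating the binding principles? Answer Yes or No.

*Jonas* is an R-expression; Principle C requires it to be free (not bound by any c-commanding expression).
— him: subject of the clause headed by 'believed'; the pronoun c-commands the R-expression — coreference blocked (Principle C).

No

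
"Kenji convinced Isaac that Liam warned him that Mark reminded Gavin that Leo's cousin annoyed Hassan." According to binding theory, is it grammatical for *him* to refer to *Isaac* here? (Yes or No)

*Isaac* is an R-expression; Principle C requires it to be free (not bound by any c-commanding expression).
— him: object of the clause headed by 'warned'; the pronoun does not c-command the R-expression — coreference allowed.

Yes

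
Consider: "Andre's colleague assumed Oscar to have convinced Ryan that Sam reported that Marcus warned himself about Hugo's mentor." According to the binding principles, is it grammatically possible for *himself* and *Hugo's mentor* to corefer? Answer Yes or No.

No

*himself* is a reflexive; Principle A requires it to be bound within its binding domain — the clause headed by 'warned'.
— Hugo's mentor: second object of the clause headed by 'warned'; does not c-command the reflexive — cannot bind it (Principle A).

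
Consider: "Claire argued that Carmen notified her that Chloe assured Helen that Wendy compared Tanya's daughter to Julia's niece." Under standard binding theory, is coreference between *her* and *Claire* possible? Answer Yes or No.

Yes

*Claire* is an R-expression; Principle C requires it to be free (not bound by any c-commanding expression).
— her: object of the clause headed by 'notified'; the pronoun does not c-command the R-expression — coreference allowed.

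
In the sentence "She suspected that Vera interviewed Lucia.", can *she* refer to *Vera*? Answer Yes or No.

No

*she* is a pronoun; Principle B requires it to be free in its binding domain — the matrix clause.
— Vera: subject of the clause headed by 'interviewed'; is c-commanded by the pronoun; coreference would bind this R-expression — blocked (Principle C).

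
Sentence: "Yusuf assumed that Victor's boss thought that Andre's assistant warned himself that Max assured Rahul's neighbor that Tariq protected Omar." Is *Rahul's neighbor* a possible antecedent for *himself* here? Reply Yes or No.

No

*himself* is a reflexive; Principle A requires it to be bound within its binding domain — the clause headed by 'warned'.
— Rahul's neighbor: object of the clause headed by 'assured'; does not c-command the reflexive — cannot bind it (Principle A).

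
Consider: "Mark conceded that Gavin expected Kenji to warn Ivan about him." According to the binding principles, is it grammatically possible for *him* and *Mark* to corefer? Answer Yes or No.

*him* is a pronoun; Principle B requires it to be free in its binding domain — the clause headed by 'warn'.
— Mark: subject of the matrix clause; c-commands the pronoun but lies outside its binding domain — allowed.

Yes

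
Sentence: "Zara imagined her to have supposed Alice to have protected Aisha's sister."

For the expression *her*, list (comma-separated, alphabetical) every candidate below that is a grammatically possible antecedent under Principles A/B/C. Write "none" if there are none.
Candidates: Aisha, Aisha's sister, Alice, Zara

none

*her* is a pronoun; Principle B requires it to be free in its binding domain — the matrix clause.
— Aisha: possessor inside the object DP of the clause headed by 'protected'; is c-commanded by the pronoun; coreference would bind this R-expression — blocked (Principle C).
— Aisha's sister: object of the clause headed by 'protected'; is c-commanded by the pronoun; coreference would bind this R-expression — blocked (Principle C).
— Alice: subject of the clause headed by 'protected'; is c-commanded by the pronoun; coreference would bind this R-expression — blocked (Principle C).
— Zara: subject of the matrix clause; c-commands the pronoun within its binding domain — blocked (Principle B).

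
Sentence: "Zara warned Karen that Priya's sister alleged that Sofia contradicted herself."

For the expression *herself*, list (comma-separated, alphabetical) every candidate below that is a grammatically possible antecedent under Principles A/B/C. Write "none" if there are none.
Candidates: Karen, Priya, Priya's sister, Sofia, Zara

Sofia

*herself* is a reflexive; Principle A requires it to be bound within its binding domain — the clause headed by 'contradicted'.
— Karen: object of the matrix clause; c-commands the reflexive but lies outside its binding domain — cannot bind it (Principle A).
— Priya: possessor inside the subject DP of the clause headed by 'alleged'; does not c-command the reflexive — cannot bind it (Principle A).
— Priya's sister: subject of the clause headed by 'alleged'; c-commands the reflexive but lies outside its binding domain — cannot bind it (Principle A).
— Sofia: subject of the clause headed by 'contradicted'; c-commands the reflexive within its binding domain — allowed (Principle A).
— Zara: subject of the matrix clause; c-commands the reflexive but lies outside its binding domain — cannot bind it (Principle A).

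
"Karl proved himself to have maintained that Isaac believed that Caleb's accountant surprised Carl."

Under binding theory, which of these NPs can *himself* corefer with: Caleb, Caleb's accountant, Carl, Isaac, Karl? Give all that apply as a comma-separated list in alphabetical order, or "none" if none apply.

*himself* is a reflexive; Principle A requires it to be bound within its binding domain — the matrix clause.
— Caleb: possessor inside the subject DP of the clause headed by 'surprised'; does not c-command the reflexive — cannot bind it (Principle A).
— Caleb's accountant: subject of the clause headed by 'surprised'; does not c-command the reflexive — cannot bind it (Principle A).
— Carl: object of the clause headed by 'surprised'; does not c-command the reflexive — cannot bind it (Principle A).
— Isaac: subject of the clause headed by 'believed'; does not c-command the reflexive — cannot bind it (Principle A).
— Karl: subject of the matrix clause; c-commands the reflexive within its binding domain — allowed (Principle A).

Karl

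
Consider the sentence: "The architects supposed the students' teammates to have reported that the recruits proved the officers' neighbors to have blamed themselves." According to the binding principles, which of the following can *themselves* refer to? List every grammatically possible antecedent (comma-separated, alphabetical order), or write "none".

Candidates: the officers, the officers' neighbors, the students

the officers' neighbors

*themselves* is a reflexive; Principle A requires it to be bound within its binding domain — the clause headed by 'blamed'.
— the officers: possessor inside the subject DP of the clause headed by 'blamed'; does not c-command the reflexive — cannot bind it (Principle A).
— the officers' neighbors: subject of the clause headed by 'blamed'; c-commands the reflexive within its binding domain — allowed (Principle A).
— the students: possessor inside the subject DP of the clause headed by 'reported'; does not c-command the reflexive — cannot bind it (Principle A).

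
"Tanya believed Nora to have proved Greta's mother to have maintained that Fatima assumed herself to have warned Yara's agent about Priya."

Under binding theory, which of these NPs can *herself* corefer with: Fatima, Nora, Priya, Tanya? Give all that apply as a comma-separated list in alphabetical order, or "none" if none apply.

Fatima

*herself* is a reflexive; Principle A requires it to be bound within its binding domain — the clause headed by 'assumed'.
— Fatima: subject of the clause headed by 'assumed'; c-commands the reflexive within its binding domain — allowed (Principle A).
— Nora: subject of the clause headed by 'proved'; c-commands the reflexive but lies outside its binding domain — cannot bind it (Principle A).
— Priya: second object of the clause headed by 'warned'; does not c-command the reflexive — cannot bind it (Principle A).
— Tanya: subject of the matrix clause; c-commands the reflexive but lies outside its binding domain — cannot bind it (Principle A).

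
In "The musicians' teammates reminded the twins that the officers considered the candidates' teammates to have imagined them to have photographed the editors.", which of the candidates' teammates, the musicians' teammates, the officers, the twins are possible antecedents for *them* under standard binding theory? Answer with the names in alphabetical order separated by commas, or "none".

the musicians' teammates, the officers, the twins

*them* is a pronoun; Principle B requires it to be free in its binding domain — the clause headed by 'imagined'.
— the candidates' teammates: subject of the clause headed by 'imagined'; c-commands the pronoun within its binding domain — blocked (Principle B).
— the musicians' teammates: subject of the matrix clause; c-commands the pronoun but lies outside its binding domain — allowed.
— the officers: subject of the clause headed by 'considered'; c-commands the pronoun but lies outside its binding domain — allowed.
— the twins: object of the matrix clause; c-commands the pronoun but lies outside its binding domain — allowed.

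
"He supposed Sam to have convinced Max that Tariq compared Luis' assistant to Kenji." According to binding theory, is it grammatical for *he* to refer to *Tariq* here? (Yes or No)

*Tariq* is an R-expression; Principle C requires it to be free (not bound by any c-commanding expression).
— he: subject of the matrix clause; the pronoun c-commands the R-expression — coreference blocked (Principle C).

No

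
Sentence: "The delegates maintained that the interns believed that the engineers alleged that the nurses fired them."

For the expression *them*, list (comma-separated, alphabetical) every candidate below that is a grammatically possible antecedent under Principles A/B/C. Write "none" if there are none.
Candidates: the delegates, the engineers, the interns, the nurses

the delegates, the engineers, the interns

*them* is a pronoun; Principle B requires it to be free in its binding domain — the clause headed by 'fired'.
— the delegates: subject of the matrix clause; c-commands the pronoun but lies outside its binding domain — allowed.
— the engineers: subject of the clause headed by 'alleged'; c-commands the pronoun but lies outside its binding domain — allowed.
— the interns: subject of the clause headed by 'believed'; c-commands the pronoun but lies outside its binding domain — allowed.
— the nurses: subject of the clause headed by 'fired'; c-commands the pronoun within its binding domain — blocked (Principle B).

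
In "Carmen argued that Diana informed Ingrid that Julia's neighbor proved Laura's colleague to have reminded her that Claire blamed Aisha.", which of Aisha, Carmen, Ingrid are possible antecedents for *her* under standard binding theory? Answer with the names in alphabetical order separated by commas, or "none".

*her* is a pronoun; Principle B requires it to be free in its binding domain — the clause headed by 'reminded'.
— Aisha: object of the clause headed by 'blamed'; is c-commanded by the pronoun; coreference would bind this R-expression — blocked (Principle C).
— Carmen: subject of the matrix clause; c-commands the pronoun but lies outside its binding domain — allowed.
— Ingrid: object of the clause headed by 'informed'; c-commands the pronoun but lies outside its binding domain — allowed.

Carmen, Ingrid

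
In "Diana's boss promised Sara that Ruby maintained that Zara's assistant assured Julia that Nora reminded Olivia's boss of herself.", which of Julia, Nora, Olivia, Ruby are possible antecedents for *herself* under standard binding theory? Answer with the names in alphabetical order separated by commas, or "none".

Nora

*herself* is a reflexive; Principle A requires it to be bound within its binding domain — the clause headed by 'reminded'.
— Julia: object of the clause headed by 'assured'; c-commands the reflexive but lies outside its binding domain — cannot bind it (Principle A).
— Nora: subject of the clause headed by 'reminded'; c-commands the reflexive within its binding domain — allowed (Principle A).
— Olivia: possessor inside the object DP of the clause headed by 'reminded'; does not c-command the reflexive — cannot bind it (Principle A).
— Ruby: subject of the clause headed by 'maintained'; c-commands the reflexive but lies outside its binding domain — cannot bind it (Principle A).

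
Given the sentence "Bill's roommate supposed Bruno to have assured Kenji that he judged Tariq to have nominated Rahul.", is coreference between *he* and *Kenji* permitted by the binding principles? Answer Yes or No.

*he* is a pronoun; Principle B requires it to be free in its binding domain — the clause headed by 'judged'.
— Kenji: object of the clause headed by 'assured'; c-commands the pronoun but lies outside its binding domain — allowed.

Yes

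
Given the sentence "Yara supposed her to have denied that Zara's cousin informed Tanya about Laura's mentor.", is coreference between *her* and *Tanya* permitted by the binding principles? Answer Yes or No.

*her* is a pronoun; Principle B requires it to be free in its binding domain — the matrix clause.
— Tanya: object of the clause headed by 'informed'; is c-commanded by the pronoun; coreference would bind this R-expression — blocked (Principle C).

No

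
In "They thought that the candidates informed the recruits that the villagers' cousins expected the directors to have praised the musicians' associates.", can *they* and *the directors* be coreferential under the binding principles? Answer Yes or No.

No

*the directors* is an R-expression; Principle C requires it to be free (not bound by any c-commanding expression).
— they: subject of the matrix clause; the pronoun c-commands the R-expression — coreference blocked (Principle C).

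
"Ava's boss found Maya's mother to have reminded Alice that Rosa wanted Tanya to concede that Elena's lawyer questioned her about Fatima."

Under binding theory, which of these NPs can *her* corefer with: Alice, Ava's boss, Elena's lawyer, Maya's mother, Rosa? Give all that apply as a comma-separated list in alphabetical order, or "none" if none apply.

*her* is a pronoun; Principle B requires it to be free in its binding domain — the clause headed by 'questioned'.
— Alice: object of the clause headed by 'reminded'; c-commands the pronoun but lies outside its binding domain — allowed.
— Ava's boss: subject of the matrix clause; c-commands the pronoun but lies outside its binding domain — allowed.
— Elena's lawyer: subject of the clause headed by 'questioned'; c-commands the pronoun within its binding domain — blocked (Principle B).
— Maya's mother: subject of the clause headed by 'reminded'; c-commands the pronoun but lies outside its binding domain — allowed.
— Rosa: subject of the clause headed by 'wanted'; c-commands the pronoun but lies outside its binding domain — allowed.

Alice, Ava's boss, Maya's mother, Rosa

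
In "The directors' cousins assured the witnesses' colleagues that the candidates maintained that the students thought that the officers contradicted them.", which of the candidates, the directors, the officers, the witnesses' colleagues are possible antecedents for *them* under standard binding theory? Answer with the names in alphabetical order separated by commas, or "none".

the candidates, the directors, the witnesses' colleagues

*them* is a pronoun; Principle B requires it to be free in its binding domain — the clause headed by 'contradicted'.
— the candidates: subject of the clause headed by 'maintained'; c-commands the pronoun but lies outside its binding domain — allowed.
— the directors: possessor inside the subject DP of the matrix clause; does not c-command the pronoun — Principle B does not apply; allowed.
— the officers: subject of the clause headed by 'contradicted'; c-commands the pronoun within its binding domain — blocked (Principle B).
— the witnesses' colleagues: object of the matrix clause; c-commands the pronoun but lies outside its binding domain — allowed.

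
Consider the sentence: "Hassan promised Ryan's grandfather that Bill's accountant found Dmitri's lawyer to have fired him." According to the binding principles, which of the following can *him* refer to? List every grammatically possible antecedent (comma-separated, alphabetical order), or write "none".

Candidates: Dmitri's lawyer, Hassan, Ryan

*him* is a pronoun; Principle B requires it to be free in its binding domain — the clause headed by 'fired'.
— Dmitri's lawyer: subject of the clause headed by 'fired'; c-commands the pronoun within its binding domain — blocked (Principle B).
— Hassan: subject of the matrix clause; c-commands the pronoun but lies outside its binding domain — allowed.
— Ryan: possessor inside the object DP of the matrix clause; does not c-command the pronoun — Principle B does not apply; allowed.

Hassan, Ryan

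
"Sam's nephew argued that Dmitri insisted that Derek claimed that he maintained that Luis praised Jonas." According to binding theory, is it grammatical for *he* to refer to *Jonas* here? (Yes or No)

No

*Jonas* is an R-expression; Principle C requires it to be free (not bound by any c-commanding expression).
— he: subject of the clause headed by 'maintained'; the pronoun c-commands the R-expression — coreference blocked (Principle C).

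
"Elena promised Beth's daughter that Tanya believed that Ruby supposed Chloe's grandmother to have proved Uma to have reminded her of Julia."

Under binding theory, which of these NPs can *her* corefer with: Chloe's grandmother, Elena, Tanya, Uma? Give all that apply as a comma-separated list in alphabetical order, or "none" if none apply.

*her* is a pronoun; Principle B requires it to be free in its binding domain — the clause headed by 'reminded'.
— Chloe's grandmother: subject of the clause headed by 'proved'; c-commands the pronoun but lies outside its binding domain — allowed.
— Elena: subject of the matrix clause; c-commands the pronoun but lies outside its binding domain — allowed.
— Tanya: subject of the clause headed by 'believed'; c-commands the pronoun but lies outside its binding domain — allowed.
— Uma: subject of the clause headed by 'reminded'; c-commands the pronoun within its binding domain — blocked (Principle B).

Chloe's grandmother, Elena, Tanya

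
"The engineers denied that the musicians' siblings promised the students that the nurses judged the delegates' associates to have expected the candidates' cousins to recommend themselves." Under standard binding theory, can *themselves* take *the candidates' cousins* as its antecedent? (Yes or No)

*themselves* is a reflexive; Principle A requires it to be bound within its binding domain — the clause headed by 'recommend'.
— the candidates' cousins: subject of the clause headed by 'recommend'; c-commands the reflexive within its binding domain — allowed (Principle A).

Yes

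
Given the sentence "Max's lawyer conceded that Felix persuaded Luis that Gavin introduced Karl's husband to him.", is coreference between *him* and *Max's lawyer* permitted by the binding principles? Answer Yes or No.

*him* is a pronoun; Principle B requires it to be free in its binding domain — the clause headed by 'introduced'.
— Max's lawyer: subject of the matrix clause; c-commands the pronoun but lies outside its binding domain — allowed.

Yes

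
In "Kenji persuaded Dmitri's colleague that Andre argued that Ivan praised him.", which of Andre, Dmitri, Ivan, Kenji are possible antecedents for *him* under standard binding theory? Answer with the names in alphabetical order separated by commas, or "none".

*him* is a pronoun; Principle B requires it to be free in its binding domain — the clause headed by 'praised'.
— Andre: subject of the clause headed by 'argued'; c-commands the pronoun but lies outside its binding domain — allowed.
— Dmitri: possessor inside the object DP of the matrix clause; does not c-command the pronoun — Principle B does not apply; allowed.
— Ivan: subject of the clause headed by 'praised'; c-commands the pronoun within its binding domain — blocked (Principle B).
— Kenji: subject of the matrix clause; c-commands the pronoun but lies outside its binding domain — allowed.

Andre, Dmitri, Kenji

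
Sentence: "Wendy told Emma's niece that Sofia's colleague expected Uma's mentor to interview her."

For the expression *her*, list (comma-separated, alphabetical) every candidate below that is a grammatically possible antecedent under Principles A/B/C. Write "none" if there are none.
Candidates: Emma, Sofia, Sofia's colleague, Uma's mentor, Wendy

*her* is a pronoun; Principle B requires it to be free in its binding domain — the clause headed by 'interview'.
— Emma: possessor inside the object DP of the matrix clause; does not c-command the pronoun — Principle B does not apply; allowed.
— Sofia: possessor inside the subject DP of the clause headed by 'expected'; does not c-command the pronoun — Principle B does not apply; allowed.
— Sofia's colleague: subject of the clause headed by 'expected'; c-commands the pronoun but lies outside its binding domain — allowed.
— Uma's mentor: subject of the clause headed by 'interview'; c-commands the pronoun within its binding domain — blocked (Principle B).
— Wendy: subject of the matrix clause; c-commands the pronoun but lies outside its binding domain — allowed.

Emma, Sofia, Sofia's colleague, Wendy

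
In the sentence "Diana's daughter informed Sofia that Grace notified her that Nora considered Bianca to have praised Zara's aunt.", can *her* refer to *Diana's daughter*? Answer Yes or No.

*her* is a pronoun; Principle B requires it to be free in its binding domain — the clause headed by 'notified'.
— Diana's daughter: subject of the matrix clause; c-commands the pronoun but lies outside its binding domain — allowed.

Yes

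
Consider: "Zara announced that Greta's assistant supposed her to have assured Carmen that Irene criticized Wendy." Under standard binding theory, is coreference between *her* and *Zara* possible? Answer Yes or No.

*Zara* is an R-expression; Principle C requires it to be free (not bound by any c-commanding expression).
— her: subject of the clause headed by 'assured'; the pronoun does not c-command the R-expression — coreference allowed.

Yes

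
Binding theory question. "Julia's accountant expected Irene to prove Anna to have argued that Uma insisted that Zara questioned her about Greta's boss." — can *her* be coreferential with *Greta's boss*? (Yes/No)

No

*her* is a pronoun; Principle B requires it to be free in its binding domain — the clause headed by 'questioned'.
— Greta's boss: second object of the clause headed by 'questioned'; is c-commanded by the pronoun; coreference would bind this R-expression — blocked (Principle C).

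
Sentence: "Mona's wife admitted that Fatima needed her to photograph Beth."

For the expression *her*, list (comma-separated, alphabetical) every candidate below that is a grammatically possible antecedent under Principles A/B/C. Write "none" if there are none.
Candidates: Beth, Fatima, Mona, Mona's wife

Mona, Mona's wife

*her* is a pronoun; Principle B requires it to be free in its binding domain — the clause headed by 'needed'.
— Beth: object of the clause headed by 'photograph'; is c-commanded by the pronoun; coreference would bind this R-expression — blocked (Principle C).
— Fatima: subject of the clause headed by 'needed'; c-commands the pronoun within its binding domain — blocked (Principle B).
— Mona: possessor inside the subject DP of the matrix clause; does not c-command the pronoun — Principle B does not apply; allowed.
— Mona's wife: subject of the matrix clause; c-commands the pronoun but lies outside its binding domain — allowed.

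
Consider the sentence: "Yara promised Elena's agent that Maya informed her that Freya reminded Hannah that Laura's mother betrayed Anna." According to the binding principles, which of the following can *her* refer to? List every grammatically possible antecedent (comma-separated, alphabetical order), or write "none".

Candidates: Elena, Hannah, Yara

Elena, Yara

*her* is a pronoun; Principle B requires it to be free in its binding domain — the clause headed by 'informed'.
— Elena: possessor inside the object DP of the matrix clause; does not c-command the pronoun — Principle B does not apply; allowed.
— Hannah: object of the clause headed by 'reminded'; is c-commanded by the pronoun; coreference would bind this R-expression — blocked (Principle C).
— Yara: subject of the matrix clause; c-commands the pronoun but lies outside its binding domain — allowed.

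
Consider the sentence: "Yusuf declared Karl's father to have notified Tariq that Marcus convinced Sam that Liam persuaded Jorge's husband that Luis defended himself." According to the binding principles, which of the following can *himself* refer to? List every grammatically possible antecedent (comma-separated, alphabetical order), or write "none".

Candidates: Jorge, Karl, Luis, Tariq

Luis

*himself* is a reflexive; Principle A requires it to be bound within its binding domain — the clause headed by 'defended'.
— Jorge: possessor inside the object DP of the clause headed by 'persuaded'; does not c-command the reflexive — cannot bind it (Principle A).
— Karl: possessor inside the subject DP of the clause headed by 'notified'; does not c-command the reflexive — cannot bind it (Principle A).
— Luis: subject of the clause headed by 'defended'; c-commands the reflexive within its binding domain — allowed (Principle A).
— Tariq: object of the clause headed by 'notified'; c-commands the reflexive but lies outside its binding domain — cannot bind it (Principle A).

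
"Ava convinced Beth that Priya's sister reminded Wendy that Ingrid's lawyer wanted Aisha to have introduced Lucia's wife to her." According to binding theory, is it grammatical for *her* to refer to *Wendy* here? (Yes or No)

Yes

*Wendy* is an R-expression; Principle C requires it to be free (not bound by any c-commanding expression).
— her: second object of the clause headed by 'introduced'; the pronoun does not c-command the R-expression — coreference allowed.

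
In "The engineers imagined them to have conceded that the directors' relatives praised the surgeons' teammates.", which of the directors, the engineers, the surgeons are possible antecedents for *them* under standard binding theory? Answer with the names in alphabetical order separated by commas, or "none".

*them* is a pronoun; Principle B requires it to be free in its binding domain — the matrix clause.
— the directors: possessor inside the subject DP of the clause headed by 'praised'; is c-commanded by the pronoun; coreference would bind this R-expression — blocked (Principle C).
— the engineers: subject of the matrix clause; c-commands the pronoun within its binding domain — blocked (Principle B).
— the surgeons: possessor inside the object DP of the clause headed by 'praised'; is c-commanded by the pronoun; coreference would bind this R-expression — blocked (Principle C).

none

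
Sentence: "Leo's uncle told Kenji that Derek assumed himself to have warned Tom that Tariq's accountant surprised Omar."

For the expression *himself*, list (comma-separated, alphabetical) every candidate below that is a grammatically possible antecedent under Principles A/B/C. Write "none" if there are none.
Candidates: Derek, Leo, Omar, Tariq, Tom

Derek

*himself* is a reflexive; Principle A requires it to be bound within its binding domain — the clause headed by 'assumed'.
— Derek: subject of the clause headed by 'assumed'; c-commands the reflexive within its binding domain — allowed (Principle A).
— Leo: possessor inside the subject DP of the matrix clause; does not c-command the reflexive — cannot bind it (Principle A).
— Omar: object of the clause headed by 'surprised'; does not c-command the reflexive — cannot bind it (Principle A).
— Tariq: possessor inside the subject DP of the clause headed by 'surprised'; does not c-command the reflexive — cannot bind it (Principle A).
— Tom: object of the clause headed by 'warned'; does not c-command the reflexive — cannot bind it (Principle A).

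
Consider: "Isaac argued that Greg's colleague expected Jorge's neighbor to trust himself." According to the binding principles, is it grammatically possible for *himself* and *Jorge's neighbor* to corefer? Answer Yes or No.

Yes

*himself* is a reflexive; Principle A requires it to be bound within its binding domain — the clause headed by 'trust'.
— Jorge's neighbor: subject of the clause headed by 'trust'; c-commands the reflexive within its binding domain — allowed (Principle A).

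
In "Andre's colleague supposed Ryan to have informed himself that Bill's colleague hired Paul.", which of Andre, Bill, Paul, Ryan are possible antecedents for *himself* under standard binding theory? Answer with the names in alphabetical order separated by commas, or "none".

Ryan

*himself* is a reflexive; Principle A requires it to be bound within its binding domain — the clause headed by 'informed'.
— Andre: possessor inside the subject DP of the matrix clause; does not c-command the reflexive — cannot bind it (Principle A).
— Bill: possessor inside the subject DP of the clause headed by 'hired'; does not c-command the reflexive — cannot bind it (Principle A).
— Paul: object of the clause headed by 'hired'; does not c-command the reflexive — cannot bind it (Principle A).
— Ryan: subject of the clause headed by 'informed'; c-commands the reflexive within its binding domain — allowed (Principle A).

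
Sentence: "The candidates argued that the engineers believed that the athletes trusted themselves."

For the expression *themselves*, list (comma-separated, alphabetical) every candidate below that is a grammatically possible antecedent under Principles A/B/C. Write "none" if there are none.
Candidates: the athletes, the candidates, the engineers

the athletes

*themselves* is a reflexive; Principle A requires it to be bound within its binding domain — the clause headed by 'trusted'.
— the athletes: subject of the clause headed by 'trusted'; c-commands the reflexive within its binding domain — allowed (Principle A).
— the candidates: subject of the matrix clause; c-commands the reflexive but lies outside its binding domain — cannot bind it (Principle A).
— the engineers: subject of the clause headed by 'believed'; c-commands the reflexive but lies outside its binding domain — cannot bind it (Principle A).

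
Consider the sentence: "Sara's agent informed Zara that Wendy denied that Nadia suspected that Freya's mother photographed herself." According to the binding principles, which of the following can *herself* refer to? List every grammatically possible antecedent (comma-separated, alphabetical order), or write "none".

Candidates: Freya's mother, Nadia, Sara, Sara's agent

*herself* is a reflexive; Principle A requires it to be bound within its binding domain — the clause headed by 'photographed'.
— Freya's mother: subject of the clause headed by 'photographed'; c-commands the reflexive within its binding domain — allowed (Principle A).
— Nadia: subject of the clause headed by 'suspected'; c-commands the reflexive but lies outside its binding domain — cannot bind it (Principle A).
— Sara: possessor inside the subject DP of the matrix clause; does not c-command the reflexive — cannot bind it (Principle A).
— Sara's agent: subject of the matrix clause; c-commands the reflexive but lies outside its binding domain — cannot bind it (Principle A).

Freya's mother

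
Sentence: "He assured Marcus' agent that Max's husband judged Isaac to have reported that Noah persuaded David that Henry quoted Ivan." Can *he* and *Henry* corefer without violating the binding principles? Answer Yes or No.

*Henry* is an R-expression; Principle C requires it to be free (not bound by any c-commanding expression).
— he: subject of the matrix clause; the pronoun c-commands the R-expression — coreference blocked (Principle C).

No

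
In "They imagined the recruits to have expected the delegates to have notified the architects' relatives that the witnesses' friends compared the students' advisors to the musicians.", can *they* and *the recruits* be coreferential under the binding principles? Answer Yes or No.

No

*the recruits* is an R-expression; Principle C requires it to be free (not bound by any c-commanding expression).
— they: subject of the matrix clause; the pronoun c-commands the R-expression — coreference blocked (Principle C).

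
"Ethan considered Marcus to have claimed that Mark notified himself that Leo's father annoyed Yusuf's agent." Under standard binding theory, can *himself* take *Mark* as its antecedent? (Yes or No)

Yes

*himself* is a reflexive; Principle A requires it to be bound within its binding domain — the clause headed by 'notified'.
— Mark: subject of the clause headed by 'notified'; c-commands the reflexive within its binding domain — allowed (Principle A).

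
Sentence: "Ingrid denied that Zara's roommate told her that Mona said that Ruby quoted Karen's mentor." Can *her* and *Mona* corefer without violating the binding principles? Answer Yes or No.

*Mona* is an R-expression; Principle C requires it to be free (not bound by any c-commanding expression).
— her: object of the clause headed by 'told'; the pronoun c-commands the R-expression — coreference blocked (Principle C).

No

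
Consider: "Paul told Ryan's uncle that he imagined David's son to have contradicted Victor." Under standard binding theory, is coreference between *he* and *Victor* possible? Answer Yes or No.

*Victor* is an R-expression; Principle C requires it to be free (not bound by any c-commanding expression).
— he: subject of the clause headed by 'imagined'; the pronoun c-commands the R-expression — coreference blocked (Principle C).

No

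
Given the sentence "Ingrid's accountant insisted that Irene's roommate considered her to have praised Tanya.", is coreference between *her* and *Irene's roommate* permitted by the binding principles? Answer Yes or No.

No

*her* is a pronoun; Principle B requires it to be free in its binding domain — the clause headed by 'considered'.
— Irene's roommate: subject of the clause headed by 'considered'; c-commands the pronoun within its binding domain — blocked (Principle B).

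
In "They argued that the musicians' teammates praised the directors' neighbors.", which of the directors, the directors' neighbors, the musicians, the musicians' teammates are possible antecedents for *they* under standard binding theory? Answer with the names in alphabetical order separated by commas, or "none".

none

*they* is a pronoun; Principle B requires it to be free in its binding domain — the matrix clause.
— the directors: possessor inside the object DP of the clause headed by 'praised'; is c-commanded by the pronoun; coreference would bind this R-expression — blocked (Principle C).
— the directors' neighbors: object of the clause headed by 'praised'; is c-commanded by the pronoun; coreference would bind this R-expression — blocked (Principle C).
— the musicians: possessor inside the subject DP of the clause headed by 'praised'; is c-commanded by the pronoun; coreference would bind this R-expression — blocked (Principle C).
— the musicians' teammates: subject of the clause headed by 'praised'; is c-commanded by the pronoun; coreference would bind this R-expression — blocked (Principle C).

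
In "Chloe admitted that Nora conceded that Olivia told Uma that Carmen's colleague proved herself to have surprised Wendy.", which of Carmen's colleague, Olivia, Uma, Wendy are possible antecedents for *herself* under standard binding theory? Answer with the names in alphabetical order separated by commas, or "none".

*herself* is a reflexive; Principle A requires it to be bound within its binding domain — the clause headed by 'proved'.
— Carmen's colleague: subject of the clause headed by 'proved'; c-commands the reflexive within its binding domain — allowed (Principle A).
— Olivia: subject of the clause headed by 'told'; c-commands the reflexive but lies outside its binding domain — cannot bind it (Principle A).
— Uma: object of the clause headed by 'told'; c-commands the reflexive but lies outside its binding domain — cannot bind it (Principle A).
— Wendy: object of the clause headed by 'surprised'; does not c-command the reflexive — cannot bind it (Principle A).

Carmen's colleague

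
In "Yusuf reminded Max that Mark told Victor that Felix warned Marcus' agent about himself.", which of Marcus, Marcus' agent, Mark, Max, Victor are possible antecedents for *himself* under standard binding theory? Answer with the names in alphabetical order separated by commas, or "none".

*himself* is a reflexive; Principle A requires it to be bound within its binding domain — the clause headed by 'warned'.
— Marcus: possessor inside the object DP of the clause headed by 'warned'; does not c-command the reflexive — cannot bind it (Principle A).
— Marcus' agent: object of the clause headed by 'warned'; c-commands the reflexive within its binding domain — allowed (Principle A).
— Mark: subject of the clause headed by 'told'; c-commands the reflexive but lies outside its binding domain — cannot bind it (Principle A).
— Max: object of the matrix clause; c-commands the reflexive but lies outside its binding domain — cannot bind it (Principle A).
— Victor: object of the clause headed by 'told'; c-commands the reflexive but lies outside its binding domain — cannot bind it (Principle A).

Marcus' agent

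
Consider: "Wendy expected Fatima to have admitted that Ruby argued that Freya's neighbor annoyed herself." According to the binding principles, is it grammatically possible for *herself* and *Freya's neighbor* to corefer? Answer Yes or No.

*herself* is a reflexive; Principle A requires it to be bound within its binding domain — the clause headed by 'annoyed'.
— Freya's neighbor: subject of the clause headed by 'annoyed'; c-commands the reflexive within its binding domain — allowed (Principle A).

Yes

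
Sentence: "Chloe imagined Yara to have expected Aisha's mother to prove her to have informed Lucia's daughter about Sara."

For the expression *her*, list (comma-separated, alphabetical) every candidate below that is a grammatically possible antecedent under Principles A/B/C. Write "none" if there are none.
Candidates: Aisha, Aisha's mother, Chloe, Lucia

*her* is a pronoun; Principle B requires it to be free in its binding domain — the clause headed by 'prove'.
— Aisha: possessor inside the subject DP of the clause headed by 'prove'; does not c-command the pronoun — Principle B does not apply; allowed.
— Aisha's mother: subject of the clause headed by 'prove'; c-commands the pronoun within its binding domain — blocked (Principle B).
— Chloe: subject of the matrix clause; c-commands the pronoun but lies outside its binding domain — allowed.
— Lucia: possessor inside the object DP of the clause headed by 'informed'; is c-commanded by the pronoun; coreference would bind this R-expression — blocked (Principle C).

Aisha, Chloe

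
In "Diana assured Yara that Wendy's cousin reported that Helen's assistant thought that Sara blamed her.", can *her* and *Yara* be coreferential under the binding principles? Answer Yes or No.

Yes

*Yara* is an R-expression; Principle C requires it to be free (not bound by any c-commanding expression).
— her: object of the clause headed by 'blamed'; the pronoun does not c-command the R-expression — coreference allowed.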